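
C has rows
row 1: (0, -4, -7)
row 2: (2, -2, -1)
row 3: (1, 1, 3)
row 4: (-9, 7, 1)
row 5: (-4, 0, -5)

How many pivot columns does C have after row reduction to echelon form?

Row reduce to echelon form.
Swap R1 ↔ R2
R3 ← R3 − (1/2)·R1: [0, 2, 7/2]
R4 ← R4 + (9/2)·R1: [0, -2, -7/2]
R5 ← R5 + (2)·R1: [0, -4, -7]
R3 ← R3 + (1/2)·R2: [0, 0, 0]
R4 ← R4 − (1/2)·R2: [0, 0, 0]
R5 ← R5 − R2: [0, 0, 0]
Echelon form has 2 nonzero rows, so rank(C) = 2.
Each nonzero row contributes one pivot column: 2 pivot columns.

2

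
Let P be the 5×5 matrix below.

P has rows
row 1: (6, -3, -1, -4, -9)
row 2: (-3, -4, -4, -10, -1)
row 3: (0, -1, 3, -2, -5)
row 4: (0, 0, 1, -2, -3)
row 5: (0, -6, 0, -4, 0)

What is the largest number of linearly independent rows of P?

Row reduce to echelon form.
R2 ← R2 + (1/2)·R1: [0, -11/2, -9/2, -12, -11/2]
R3 ← R3 − (2/11)·R2: [0, 0, 42/11, 2/11, -4]
R5 ← R5 − (12/11)·R2: [0, 0, 54/11, 100/11, 6]
R4 ← R4 − (11/42)·R3: [0, 0, 0, -43/21, -41/21]
R5 ← R5 − (9/7)·R3: [0, 0, 0, 62/7, 78/7]
R5 ← R5 + (186/43)·R4: [0, 0, 0, 0, 116/43]
Echelon form has 5 nonzero rows, so rank(P) = 5.
The rank gives the maximum number of linearly independent rows: 5.

5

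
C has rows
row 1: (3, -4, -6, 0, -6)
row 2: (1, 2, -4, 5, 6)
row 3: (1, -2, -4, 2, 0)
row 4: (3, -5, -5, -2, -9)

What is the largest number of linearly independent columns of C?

Row reduce to echelon form.
R2 ← R2 − (1/3)·R1: [0, 10/3, -2, 5, 8]
R3 ← R3 − (1/3)·R1: [0, -2/3, -2, 2, 2]
R4 ← R4 − R1: [0, -1, 1, -2, -3]
R3 ← R3 + (1/5)·R2: [0, 0, -12/5, 3, 18/5]
R4 ← R4 + (3/10)·R2: [0, 0, 2/5, -1/2, -3/5]
R4 ← R4 + (1/6)·R3: [0, 0, 0, 0, 0]
Echelon form has 3 nonzero rows, so rank(C) = 3.
The rank gives the maximum number of linearly independent columns: 3.

3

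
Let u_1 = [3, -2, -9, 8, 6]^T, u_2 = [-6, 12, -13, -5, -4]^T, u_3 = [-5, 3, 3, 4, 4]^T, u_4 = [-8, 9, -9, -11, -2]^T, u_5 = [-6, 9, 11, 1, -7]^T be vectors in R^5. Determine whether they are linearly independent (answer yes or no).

Form the matrix with these vectors as rows and row reduce.
R2 ← R2 + (2)·R1: [0, 8, -31, 11, 8]
R3 ← R3 + (5/3)·R1: [0, -1/3, -12, 52/3, 14]
R4 ← R4 + (8/3)·R1: [0, 11/3, -33, 31/3, 14]
R5 ← R5 + (2)·R1: [0, 5, -7, 17, 5]
R3 ← R3 + (1/24)·R2: [0, 0, -319/24, 427/24, 43/3]
R4 ← R4 − (11/24)·R2: [0, 0, -451/24, 127/24, 31/3]
R5 ← R5 − (5/8)·R2: [0, 0, 99/8, 81/8, 0]
R4 ← R4 − (41/29)·R3: [0, 0, 0, -576/29, -288/29]
R5 ← R5 + (27/29)·R3: [0, 0, 0, 774/29, 387/29]
R5 ← R5 + (43/32)·R4: [0, 0, 0, 0, 0]
4 nonzero rows, so the 5 vectors span a space of dimension 4.
Since 4 < 5, the vectors are linearly dependent.

no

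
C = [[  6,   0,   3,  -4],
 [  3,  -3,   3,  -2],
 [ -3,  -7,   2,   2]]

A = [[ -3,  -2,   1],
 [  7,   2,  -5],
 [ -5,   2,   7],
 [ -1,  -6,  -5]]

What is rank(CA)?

2

First compute CA:
[[-29,  18,  47],
 [-43,   6,  49],
 [-52, -16,  36]]
Now row reduce the product.
R2 ← R2 − (43/29)·R1: [0, -600/29, -600/29]
R3 ← R3 − (52/29)·R1: [0, -1400/29, -1400/29]
R3 ← R3 − (7/3)·R2: [0, 0, 0]
2 nonzero rows, so rank(CA) = 2.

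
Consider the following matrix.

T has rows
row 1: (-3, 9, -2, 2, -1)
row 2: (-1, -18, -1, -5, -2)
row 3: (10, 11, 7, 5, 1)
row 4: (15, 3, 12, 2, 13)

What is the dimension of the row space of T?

Row reduce to echelon form.
R2 ← R2 − (1/3)·R1: [0, -21, -1/3, -17/3, -5/3]
R3 ← R3 + (10/3)·R1: [0, 41, 1/3, 35/3, -7/3]
R4 ← R4 + (5)·R1: [0, 48, 2, 12, 8]
R3 ← R3 + (41/21)·R2: [0, 0, -20/63, 38/63, -352/63]
R4 ← R4 + (16/7)·R2: [0, 0, 26/21, -20/21, 88/21]
R4 ← R4 + (39/10)·R3: [0, 0, 0, 7/5, -88/5]
Echelon form has 4 nonzero rows, so rank(T) = 4.
The row space has dimension equal to the rank: 4.

4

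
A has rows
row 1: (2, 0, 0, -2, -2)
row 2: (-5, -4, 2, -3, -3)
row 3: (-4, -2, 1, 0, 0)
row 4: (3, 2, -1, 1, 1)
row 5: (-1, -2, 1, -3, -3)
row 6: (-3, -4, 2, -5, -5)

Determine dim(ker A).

3

Row reduce to echelon form.
R2 ← R2 + (5/2)·R1: [0, -4, 2, -8, -8]
R3 ← R3 + (2)·R1: [0, -2, 1, -4, -4]
R4 ← R4 − (3/2)·R1: [0, 2, -1, 4, 4]
R5 ← R5 + (1/2)·R1: [0, -2, 1, -4, -4]
R6 ← R6 + (3/2)·R1: [0, -4, 2, -8, -8]
R3 ← R3 − (1/2)·R2: [0, 0, 0, 0, 0]
R4 ← R4 + (1/2)·R2: [0, 0, 0, 0, 0]
R5 ← R5 − (1/2)·R2: [0, 0, 0, 0, 0]
R6 ← R6 − R2: [0, 0, 0, 0, 0]
2 nonzero rows, so rank(A) = 2.
A has 5 columns; by rank–nullity, nullity = 5 − 2 = 3.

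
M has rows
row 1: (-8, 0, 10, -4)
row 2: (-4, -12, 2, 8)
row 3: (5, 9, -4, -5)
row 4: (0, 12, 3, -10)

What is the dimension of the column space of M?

2

Row reduce to echelon form.
R2 ← R2 − (1/2)·R1: [0, -12, -3, 10]
R3 ← R3 + (5/8)·R1: [0, 9, 9/4, -15/2]
R3 ← R3 + (3/4)·R2: [0, 0, 0, 0]
R4 ← R4 + R2: [0, 0, 0, 0]
Echelon form has 2 nonzero rows, so rank(M) = 2.
The column space has dimension equal to the rank: 2.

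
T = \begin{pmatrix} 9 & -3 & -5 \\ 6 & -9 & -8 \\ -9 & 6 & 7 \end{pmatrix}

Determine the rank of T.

Row reduce to echelon form.
R2 ← R2 − (2/3)·R1: [0, -7, -14/3]
R3 ← R3 + R1: [0, 3, 2]
R3 ← R3 + (3/7)·R2: [0, 0, 0]
Echelon form has 2 nonzero rows, so rank(T) = 2.

2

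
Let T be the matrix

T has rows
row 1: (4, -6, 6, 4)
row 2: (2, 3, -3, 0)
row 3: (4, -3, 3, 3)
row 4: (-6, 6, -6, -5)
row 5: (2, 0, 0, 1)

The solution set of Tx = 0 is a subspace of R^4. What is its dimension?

Row reduce to echelon form.
R2 ← R2 − (1/2)·R1: [0, 6, -6, -2]
R3 ← R3 − R1: [0, 3, -3, -1]
R4 ← R4 + (3/2)·R1: [0, -3, 3, 1]
R5 ← R5 − (1/2)·R1: [0, 3, -3, -1]
R3 ← R3 − (1/2)·R2: [0, 0, 0, 0]
R4 ← R4 + (1/2)·R2: [0, 0, 0, 0]
R5 ← R5 − (1/2)·R2: [0, 0, 0, 0]
2 nonzero rows, so rank(T) = 2.
T has 4 columns; by rank–nullity, nullity = 4 − 2 = 2.

2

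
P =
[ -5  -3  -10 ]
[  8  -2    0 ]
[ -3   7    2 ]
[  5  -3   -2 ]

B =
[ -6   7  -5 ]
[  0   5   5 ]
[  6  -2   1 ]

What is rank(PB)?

First compute PB:
[[-30, -30,   0],
 [-48,  46, -50],
 [ 30,  10,  52],
 [-42,  24, -42]]
Now row reduce the product.
R2 ← R2 − (8/5)·R1: [0, 94, -50]
R3 ← R3 + R1: [0, -20, 52]
R4 ← R4 − (7/5)·R1: [0, 66, -42]
R3 ← R3 + (10/47)·R2: [0, 0, 1944/47]
R4 ← R4 − (33/47)·R2: [0, 0, -324/47]
R4 ← R4 + (1/6)·R3: [0, 0, 0]
3 nonzero rows, so rank(PB) = 3.

3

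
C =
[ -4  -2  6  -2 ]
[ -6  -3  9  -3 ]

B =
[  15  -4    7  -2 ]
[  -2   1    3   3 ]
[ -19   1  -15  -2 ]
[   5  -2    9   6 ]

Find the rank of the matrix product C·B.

First compute CB:
[[-180,  24, -142, -22],
 [-270,  36, -213, -33]]
Now row reduce the product.
R2 ← R2 − (3/2)·R1: [0, 0, 0, 0]
1 nonzero row, so rank(CB) = 1.

1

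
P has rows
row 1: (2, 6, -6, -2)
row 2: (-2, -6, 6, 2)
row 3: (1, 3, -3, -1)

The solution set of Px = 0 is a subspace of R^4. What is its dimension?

Row reduce to echelon form.
R2 ← R2 + R1: [0, 0, 0, 0]
R3 ← R3 − (1/2)·R1: [0, 0, 0, 0]
1 nonzero row, so rank(P) = 1.
P has 4 columns; by rank–nullity, nullity = 4 − 1 = 3.

3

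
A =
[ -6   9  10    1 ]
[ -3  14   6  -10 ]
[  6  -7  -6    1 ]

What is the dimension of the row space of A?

3

Row reduce to echelon form.
R2 ← R2 − (1/2)·R1: [0, 19/2, 1, -21/2]
R3 ← R3 + R1: [0, 2, 4, 2]
R3 ← R3 − (4/19)·R2: [0, 0, 72/19, 80/19]
Echelon form has 3 nonzero rows, so rank(A) = 3.
The row space has dimension equal to the rank: 3.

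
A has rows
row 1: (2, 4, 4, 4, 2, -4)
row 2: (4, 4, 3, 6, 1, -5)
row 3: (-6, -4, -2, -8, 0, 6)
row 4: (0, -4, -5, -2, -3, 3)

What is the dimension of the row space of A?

2

Row reduce to echelon form.
R2 ← R2 − (2)·R1: [0, -4, -5, -2, -3, 3]
R3 ← R3 + (3)·R1: [0, 8, 10, 4, 6, -6]
R3 ← R3 + (2)·R2: [0, 0, 0, 0, 0, 0]
R4 ← R4 − R2: [0, 0, 0, 0, 0, 0]
Echelon form has 2 nonzero rows, so rank(A) = 2.
The row space has dimension equal to the rank: 2.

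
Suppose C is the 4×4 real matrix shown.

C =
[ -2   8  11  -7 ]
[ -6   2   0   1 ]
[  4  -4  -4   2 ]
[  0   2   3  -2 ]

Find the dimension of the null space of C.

2

Row reduce to echelon form.
R2 ← R2 − (3)·R1: [0, -22, -33, 22]
R3 ← R3 + (2)·R1: [0, 12, 18, -12]
R3 ← R3 + (6/11)·R2: [0, 0, 0, 0]
R4 ← R4 + (1/11)·R2: [0, 0, 0, 0]
2 nonzero rows, so rank(C) = 2.
C has 4 columns; by rank–nullity, nullity = 4 − 2 = 2.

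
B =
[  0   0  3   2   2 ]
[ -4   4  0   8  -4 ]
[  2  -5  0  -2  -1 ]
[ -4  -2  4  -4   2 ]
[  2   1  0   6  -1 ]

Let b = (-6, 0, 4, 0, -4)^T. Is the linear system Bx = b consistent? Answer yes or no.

Row reduce the augmented matrix [B | b].
Swap R1 ↔ R2
R3 ← R3 + (1/2)·R1: [0, -3, 0, 2, -3, 4]
R4 ← R4 − R1: [0, -6, 4, -12, 6, 0]
R5 ← R5 + (1/2)·R1: [0, 3, 0, 10, -3, -4]
Swap R2 ↔ R3
R4 ← R4 − (2)·R2: [0, 0, 4, -16, 12, -8]
R5 ← R5 + R2: [0, 0, 0, 12, -6, 0]
R4 ← R4 − (4/3)·R3: [0, 0, 0, -56/3, 28/3, 0]
R5 ← R5 + (9/14)·R4: [0, 0, 0, 0, 0, 0]
The echelon form has 4 nonzero rows, and every pivot lies in the first 5 columns, so rank(B) = rank([B|b]) = 4.
The system is consistent.

yes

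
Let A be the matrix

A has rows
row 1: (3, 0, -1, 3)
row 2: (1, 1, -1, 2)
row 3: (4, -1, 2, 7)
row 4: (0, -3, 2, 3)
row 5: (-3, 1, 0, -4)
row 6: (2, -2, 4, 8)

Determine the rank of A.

4

Row reduce to echelon form.
R2 ← R2 − (1/3)·R1: [0, 1, -2/3, 1]
R3 ← R3 − (4/3)·R1: [0, -1, 10/3, 3]
R5 ← R5 + R1: [0, 1, -1, -1]
R6 ← R6 − (2/3)·R1: [0, -2, 14/3, 6]
R3 ← R3 + R2: [0, 0, 8/3, 4]
R4 ← R4 + (3)·R2: [0, 0, 0, 6]
R5 ← R5 − R2: [0, 0, -1/3, -2]
R6 ← R6 + (2)·R2: [0, 0, 10/3, 8]
R5 ← R5 + (1/8)·R3: [0, 0, 0, -3/2]
R6 ← R6 − (5/4)·R3: [0, 0, 0, 3]
R5 ← R5 + (1/4)·R4: [0, 0, 0, 0]
R6 ← R6 − (1/2)·R4: [0, 0, 0, 0]
Echelon form has 4 nonzero rows, so rank(A) = 4.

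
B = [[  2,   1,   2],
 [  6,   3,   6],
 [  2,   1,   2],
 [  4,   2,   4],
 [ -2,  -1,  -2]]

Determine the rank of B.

1

Row reduce to echelon form.
R2 ← R2 − (3)·R1: [0, 0, 0]
R3 ← R3 − R1: [0, 0, 0]
R4 ← R4 − (2)·R1: [0, 0, 0]
R5 ← R5 + R1: [0, 0, 0]
Echelon form has 1 nonzero row, so rank(B) = 1.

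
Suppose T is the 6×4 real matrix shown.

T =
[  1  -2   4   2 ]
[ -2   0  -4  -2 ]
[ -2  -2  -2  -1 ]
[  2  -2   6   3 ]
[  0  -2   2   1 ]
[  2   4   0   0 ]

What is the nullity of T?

Row reduce to echelon form.
R2 ← R2 + (2)·R1: [0, -4, 4, 2]
R3 ← R3 + (2)·R1: [0, -6, 6, 3]
R4 ← R4 − (2)·R1: [0, 2, -2, -1]
R6 ← R6 − (2)·R1: [0, 8, -8, -4]
R3 ← R3 − (3/2)·R2: [0, 0, 0, 0]
R4 ← R4 + (1/2)·R2: [0, 0, 0, 0]
R5 ← R5 − (1/2)·R2: [0, 0, 0, 0]
R6 ← R6 + (2)·R2: [0, 0, 0, 0]
2 nonzero rows, so rank(T) = 2.
T has 4 columns; by rank–nullity, nullity = 4 − 2 = 2.

2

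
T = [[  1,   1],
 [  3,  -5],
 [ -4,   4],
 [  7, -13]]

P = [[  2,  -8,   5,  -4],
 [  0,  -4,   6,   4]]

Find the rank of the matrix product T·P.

2

First compute TP:
[[  2, -12,  11,   0],
 [  6,  -4, -15, -32],
 [ -8,  16,   4,  32],
 [ 14,  -4, -43, -80]]
Now row reduce the product.
R2 ← R2 − (3)·R1: [0, 32, -48, -32]
R3 ← R3 + (4)·R1: [0, -32, 48, 32]
R4 ← R4 − (7)·R1: [0, 80, -120, -80]
R3 ← R3 + R2: [0, 0, 0, 0]
R4 ← R4 − (5/2)·R2: [0, 0, 0, 0]
2 nonzero rows, so rank(TP) = 2.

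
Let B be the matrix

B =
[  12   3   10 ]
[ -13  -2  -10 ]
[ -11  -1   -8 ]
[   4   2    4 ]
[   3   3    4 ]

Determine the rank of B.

Row reduce to echelon form.
R2 ← R2 + (13/12)·R1: [0, 5/4, 5/6]
R3 ← R3 + (11/12)·R1: [0, 7/4, 7/6]
R4 ← R4 − (1/3)·R1: [0, 1, 2/3]
R5 ← R5 − (1/4)·R1: [0, 9/4, 3/2]
R3 ← R3 − (7/5)·R2: [0, 0, 0]
R4 ← R4 − (4/5)·R2: [0, 0, 0]
R5 ← R5 − (9/5)·R2: [0, 0, 0]
Echelon form has 2 nonzero rows, so rank(B) = 2.

2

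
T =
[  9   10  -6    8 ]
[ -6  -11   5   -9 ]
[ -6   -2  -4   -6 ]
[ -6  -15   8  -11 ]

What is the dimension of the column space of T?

3

Row reduce to echelon form.
R2 ← R2 + (2/3)·R1: [0, -13/3, 1, -11/3]
R3 ← R3 + (2/3)·R1: [0, 14/3, -8, -2/3]
R4 ← R4 + (2/3)·R1: [0, -25/3, 4, -17/3]
R3 ← R3 + (14/13)·R2: [0, 0, -90/13, -60/13]
R4 ← R4 − (25/13)·R2: [0, 0, 27/13, 18/13]
R4 ← R4 + (3/10)·R3: [0, 0, 0, 0]
Echelon form has 3 nonzero rows, so rank(T) = 3.
The column space has dimension equal to the rank: 3.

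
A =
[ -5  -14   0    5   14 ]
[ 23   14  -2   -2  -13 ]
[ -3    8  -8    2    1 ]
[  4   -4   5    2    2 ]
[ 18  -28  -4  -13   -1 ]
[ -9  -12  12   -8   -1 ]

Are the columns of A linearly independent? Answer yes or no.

Row reduce A to echelon form.
R2 ← R2 + (23/5)·R1: [0, -252/5, -2, 21, 257/5]
R3 ← R3 − (3/5)·R1: [0, 82/5, -8, -1, -37/5]
R4 ← R4 + (4/5)·R1: [0, -76/5, 5, 6, 66/5]
R5 ← R5 + (18/5)·R1: [0, -392/5, -4, 5, 247/5]
R6 ← R6 − (9/5)·R1: [0, 66/5, 12, -17, -131/5]
R3 ← R3 + (41/126)·R2: [0, 0, -545/63, 35/6, 1175/126]
R4 ← R4 − (19/63)·R2: [0, 0, 353/63, -1/3, -145/63]
R5 ← R5 − (14/9)·R2: [0, 0, -8/9, -83/3, -275/9]
R6 ← R6 + (11/42)·R2: [0, 0, 241/21, -23/2, -535/42]
R4 ← R4 + (353/545)·R3: [0, 0, 0, 751/218, 815/218]
R5 ← R5 − (56/545)·R3: [0, 0, 0, -3081/109, -3435/109]
R6 ← R6 + (723/545)·R3: [0, 0, 0, -410/109, -40/109]
R5 ← R5 + (6162/751)·R4: [0, 0, 0, 0, -630/751]
R6 ← R6 + (820/751)·R4: [0, 0, 0, 0, 2790/751]
R6 ← R6 + (31/7)·R5: [0, 0, 0, 0, 0]
5 pivots among 5 columns.
Every column is a pivot column, so the columns are linearly independent.

yes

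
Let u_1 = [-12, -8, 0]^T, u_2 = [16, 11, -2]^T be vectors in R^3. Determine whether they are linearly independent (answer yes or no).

yes

Form the matrix with these vectors as rows and row reduce.
R2 ← R2 + (4/3)·R1: [0, 1/3, -2]
2 nonzero rows, so the 2 vectors span a space of dimension 2.
Since 2 = 2, the vectors are linearly independent.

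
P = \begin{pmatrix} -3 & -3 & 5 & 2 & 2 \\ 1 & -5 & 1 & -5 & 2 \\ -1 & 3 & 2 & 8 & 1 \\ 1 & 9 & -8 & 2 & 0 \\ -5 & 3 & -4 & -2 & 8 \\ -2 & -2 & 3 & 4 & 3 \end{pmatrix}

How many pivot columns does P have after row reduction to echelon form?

5

Row reduce to echelon form.
R2 ← R2 + (1/3)·R1: [0, -6, 8/3, -13/3, 8/3]
R3 ← R3 − (1/3)·R1: [0, 4, 1/3, 22/3, 1/3]
R4 ← R4 + (1/3)·R1: [0, 8, -19/3, 8/3, 2/3]
R5 ← R5 − (5/3)·R1: [0, 8, -37/3, -16/3, 14/3]
R6 ← R6 − (2/3)·R1: [0, 0, -1/3, 8/3, 5/3]
R3 ← R3 + (2/3)·R2: [0, 0, 19/9, 40/9, 19/9]
R4 ← R4 + (4/3)·R2: [0, 0, -25/9, -28/9, 38/9]
R5 ← R5 + (4/3)·R2: [0, 0, -79/9, -100/9, 74/9]
R4 ← R4 + (25/19)·R3: [0, 0, 0, 52/19, 7]
R5 ← R5 + (79/19)·R3: [0, 0, 0, 140/19, 17]
R6 ← R6 + (3/19)·R3: [0, 0, 0, 64/19, 2]
R5 ← R5 − (35/13)·R4: [0, 0, 0, 0, -24/13]
R6 ← R6 − (16/13)·R4: [0, 0, 0, 0, -86/13]
R6 ← R6 − (43/12)·R5: [0, 0, 0, 0, 0]
Echelon form has 5 nonzero rows, so rank(P) = 5.
Each nonzero row contributes one pivot column: 5 pivot columns.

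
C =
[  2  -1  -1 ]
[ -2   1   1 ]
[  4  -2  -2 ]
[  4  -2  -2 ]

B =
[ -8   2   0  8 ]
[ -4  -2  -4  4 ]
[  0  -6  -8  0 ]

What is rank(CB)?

First compute CB:
[[-12,  12,  12,  12],
 [ 12, -12, -12, -12],
 [-24,  24,  24,  24],
 [-24,  24,  24,  24]]
Now row reduce the product.
R2 ← R2 + R1: [0, 0, 0, 0]
R3 ← R3 − (2)·R1: [0, 0, 0, 0]
R4 ← R4 − (2)·R1: [0, 0, 0, 0]
1 nonzero row, so rank(CB) = 1.

1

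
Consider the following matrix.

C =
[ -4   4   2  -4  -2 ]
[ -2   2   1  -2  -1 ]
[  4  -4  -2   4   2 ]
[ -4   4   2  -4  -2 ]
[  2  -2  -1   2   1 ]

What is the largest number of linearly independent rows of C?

1

Row reduce to echelon form.
R2 ← R2 − (1/2)·R1: [0, 0, 0, 0, 0]
R3 ← R3 + R1: [0, 0, 0, 0, 0]
R4 ← R4 − R1: [0, 0, 0, 0, 0]
R5 ← R5 + (1/2)·R1: [0, 0, 0, 0, 0]
Echelon form has 1 nonzero row, so rank(C) = 1.
The rank gives the maximum number of linearly independent rows: 1.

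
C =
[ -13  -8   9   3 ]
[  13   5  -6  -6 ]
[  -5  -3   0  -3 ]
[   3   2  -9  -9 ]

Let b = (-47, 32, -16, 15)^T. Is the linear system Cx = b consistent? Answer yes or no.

yes

Row reduce the augmented matrix [C | b].
R2 ← R2 + R1: [0, -3, 3, -3, -15]
R3 ← R3 − (5/13)·R1: [0, 1/13, -45/13, -54/13, 27/13]
R4 ← R4 + (3/13)·R1: [0, 2/13, -90/13, -108/13, 54/13]
R3 ← R3 + (1/39)·R2: [0, 0, -44/13, -55/13, 22/13]
R4 ← R4 + (2/39)·R2: [0, 0, -88/13, -110/13, 44/13]
R4 ← R4 − (2)·R3: [0, 0, 0, 0, 0]
The echelon form has 3 nonzero rows, and every pivot lies in the first 4 columns, so rank(C) = rank([C|b]) = 3.
The system is consistent.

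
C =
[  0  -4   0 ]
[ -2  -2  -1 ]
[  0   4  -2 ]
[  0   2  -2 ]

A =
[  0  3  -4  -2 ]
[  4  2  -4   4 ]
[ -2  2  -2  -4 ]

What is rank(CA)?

First compute CA:
[[-16,  -8,  16, -16],
 [ -6, -12,  18,   0],
 [ 20,   4, -12,  24],
 [ 12,   0,  -4,  16]]
Now row reduce the product.
R2 ← R2 − (3/8)·R1: [0, -9, 12, 6]
R3 ← R3 + (5/4)·R1: [0, -6, 8, 4]
R4 ← R4 + (3/4)·R1: [0, -6, 8, 4]
R3 ← R3 − (2/3)·R2: [0, 0, 0, 0]
R4 ← R4 − (2/3)·R2: [0, 0, 0, 0]
2 nonzero rows, so rank(CA) = 2.

2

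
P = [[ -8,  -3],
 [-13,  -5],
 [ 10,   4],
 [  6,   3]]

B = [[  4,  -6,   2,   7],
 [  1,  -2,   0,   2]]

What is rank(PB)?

First compute PB:
[[-35,  54, -16, -62],
 [-57,  88, -26, -101],
 [ 44, -68,  20,  78],
 [ 27, -42,  12,  48]]
Now row reduce the product.
R2 ← R2 − (57/35)·R1: [0, 2/35, 2/35, -1/35]
R3 ← R3 + (44/35)·R1: [0, -4/35, -4/35, 2/35]
R4 ← R4 + (27/35)·R1: [0, -12/35, -12/35, 6/35]
R3 ← R3 + (2)·R2: [0, 0, 0, 0]
R4 ← R4 + (6)·R2: [0, 0, 0, 0]
2 nonzero rows, so rank(PB) = 2.

2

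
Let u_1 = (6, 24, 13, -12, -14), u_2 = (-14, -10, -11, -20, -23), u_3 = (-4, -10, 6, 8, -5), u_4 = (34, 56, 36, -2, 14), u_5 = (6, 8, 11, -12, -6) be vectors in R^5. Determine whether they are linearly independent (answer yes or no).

Form the matrix with these vectors as rows and row reduce.
R2 ← R2 + (7/3)·R1: [0, 46, 58/3, -48, -167/3]
R3 ← R3 + (2/3)·R1: [0, 6, 44/3, 0, -43/3]
R4 ← R4 − (17/3)·R1: [0, -80, -113/3, 66, 280/3]
R5 ← R5 − R1: [0, -16, -2, 0, 8]
R3 ← R3 − (3/23)·R2: [0, 0, 838/69, 144/23, -488/69]
R4 ← R4 + (40/23)·R2: [0, 0, -93/23, -402/23, -80/23]
R5 ← R5 + (8/23)·R2: [0, 0, 326/69, -384/23, -784/69]
R4 ← R4 + (279/838)·R3: [0, 0, 0, -6450/419, -2444/419]
R5 ← R5 − (163/419)·R3: [0, 0, 0, -8016/419, -3608/419]
R5 ← R5 − (1336/1075)·R4: [0, 0, 0, 0, -1464/1075]
5 nonzero rows, so the 5 vectors span a space of dimension 5.
Since 5 = 5, the vectors are linearly independent.

yes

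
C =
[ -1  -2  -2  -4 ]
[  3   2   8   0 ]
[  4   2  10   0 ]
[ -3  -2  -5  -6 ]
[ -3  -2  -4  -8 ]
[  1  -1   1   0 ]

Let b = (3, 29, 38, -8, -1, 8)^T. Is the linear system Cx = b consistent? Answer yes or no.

yes

Row reduce the augmented matrix [C | b].
R2 ← R2 + (3)·R1: [0, -4, 2, -12, 38]
R3 ← R3 + (4)·R1: [0, -6, 2, -16, 50]
R4 ← R4 − (3)·R1: [0, 4, 1, 6, -17]
R5 ← R5 − (3)·R1: [0, 4, 2, 4, -10]
R6 ← R6 + R1: [0, -3, -1, -4, 11]
R3 ← R3 − (3/2)·R2: [0, 0, -1, 2, -7]
R4 ← R4 + R2: [0, 0, 3, -6, 21]
R5 ← R5 + R2: [0, 0, 4, -8, 28]
R6 ← R6 − (3/4)·R2: [0, 0, -5/2, 5, -35/2]
R4 ← R4 + (3)·R3: [0, 0, 0, 0, 0]
R5 ← R5 + (4)·R3: [0, 0, 0, 0, 0]
R6 ← R6 − (5/2)·R3: [0, 0, 0, 0, 0]
The echelon form has 3 nonzero rows, and every pivot lies in the first 4 columns, so rank(C) = rank([C|b]) = 3.
The system is consistent.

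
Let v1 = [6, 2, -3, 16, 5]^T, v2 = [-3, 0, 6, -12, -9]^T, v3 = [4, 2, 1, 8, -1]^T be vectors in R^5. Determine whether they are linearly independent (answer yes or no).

Form the matrix with these vectors as rows and row reduce.
R2 ← R2 + (1/2)·R1: [0, 1, 9/2, -4, -13/2]
R3 ← R3 − (2/3)·R1: [0, 2/3, 3, -8/3, -13/3]
R3 ← R3 − (2/3)·R2: [0, 0, 0, 0, 0]
2 nonzero rows, so the 3 vectors span a space of dimension 2.
Since 2 < 3, the vectors are linearly dependent.

no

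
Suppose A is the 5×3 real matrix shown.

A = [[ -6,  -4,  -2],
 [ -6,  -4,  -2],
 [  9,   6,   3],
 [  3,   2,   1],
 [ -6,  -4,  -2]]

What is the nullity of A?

2

Row reduce to echelon form.
R2 ← R2 − R1: [0, 0, 0]
R3 ← R3 + (3/2)·R1: [0, 0, 0]
R4 ← R4 + (1/2)·R1: [0, 0, 0]
R5 ← R5 − R1: [0, 0, 0]
1 nonzero row, so rank(A) = 1.
A has 3 columns; by rank–nullity, nullity = 3 − 1 = 2.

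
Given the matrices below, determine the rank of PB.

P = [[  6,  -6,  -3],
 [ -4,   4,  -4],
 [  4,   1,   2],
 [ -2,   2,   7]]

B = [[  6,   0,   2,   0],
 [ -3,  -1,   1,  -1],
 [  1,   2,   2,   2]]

3

First compute PB:
[[ 51,   0,   0,   0],
 [-40, -12, -12, -12],
 [ 23,   3,  13,   3],
 [-11,  12,  12,  12]]
Now row reduce the product.
R2 ← R2 + (40/51)·R1: [0, -12, -12, -12]
R3 ← R3 − (23/51)·R1: [0, 3, 13, 3]
R4 ← R4 + (11/51)·R1: [0, 12, 12, 12]
R3 ← R3 + (1/4)·R2: [0, 0, 10, 0]
R4 ← R4 + R2: [0, 0, 0, 0]
3 nonzero rows, so rank(PB) = 3.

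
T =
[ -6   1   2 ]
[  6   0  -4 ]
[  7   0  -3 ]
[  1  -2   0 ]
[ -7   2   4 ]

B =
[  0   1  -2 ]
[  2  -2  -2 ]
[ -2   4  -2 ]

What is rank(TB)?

First compute TB:
[[ -2,   0,   6],
 [  8, -10,  -4],
 [  6,  -5,  -8],
 [ -4,   5,   2],
 [ -4,   5,   2]]
Now row reduce the product.
R2 ← R2 + (4)·R1: [0, -10, 20]
R3 ← R3 + (3)·R1: [0, -5, 10]
R4 ← R4 − (2)·R1: [0, 5, -10]
R5 ← R5 − (2)·R1: [0, 5, -10]
R3 ← R3 − (1/2)·R2: [0, 0, 0]
R4 ← R4 + (1/2)·R2: [0, 0, 0]
R5 ← R5 + (1/2)·R2: [0, 0, 0]
2 nonzero rows, so rank(TB) = 2.

2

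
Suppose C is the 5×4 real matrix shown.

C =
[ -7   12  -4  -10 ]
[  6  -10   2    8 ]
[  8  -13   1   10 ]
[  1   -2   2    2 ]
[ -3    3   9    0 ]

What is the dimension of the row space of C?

2

Row reduce to echelon form.
R2 ← R2 + (6/7)·R1: [0, 2/7, -10/7, -4/7]
R3 ← R3 + (8/7)·R1: [0, 5/7, -25/7, -10/7]
R4 ← R4 + (1/7)·R1: [0, -2/7, 10/7, 4/7]
R5 ← R5 − (3/7)·R1: [0, -15/7, 75/7, 30/7]
R3 ← R3 − (5/2)·R2: [0, 0, 0, 0]
R4 ← R4 + R2: [0, 0, 0, 0]
R5 ← R5 + (15/2)·R2: [0, 0, 0, 0]
Echelon form has 2 nonzero rows, so rank(C) = 2.
The row space has dimension equal to the rank: 2.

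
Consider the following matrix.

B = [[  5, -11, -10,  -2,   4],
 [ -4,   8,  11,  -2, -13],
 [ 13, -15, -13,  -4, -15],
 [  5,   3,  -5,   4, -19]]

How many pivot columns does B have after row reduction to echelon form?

4

Row reduce to echelon form.
R2 ← R2 + (4/5)·R1: [0, -4/5, 3, -18/5, -49/5]
R3 ← R3 − (13/5)·R1: [0, 68/5, 13, 6/5, -127/5]
R4 ← R4 − R1: [0, 14, 5, 6, -23]
R3 ← R3 + (17)·R2: [0, 0, 64, -60, -192]
R4 ← R4 + (35/2)·R2: [0, 0, 115/2, -57, -389/2]
R4 ← R4 − (115/128)·R3: [0, 0, 0, -99/32, -22]
Echelon form has 4 nonzero rows, so rank(B) = 4.
Each nonzero row contributes one pivot column: 4 pivot columns.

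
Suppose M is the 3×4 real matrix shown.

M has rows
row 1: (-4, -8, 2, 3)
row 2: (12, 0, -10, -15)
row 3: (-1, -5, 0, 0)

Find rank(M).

2

Row reduce to echelon form.
R2 ← R2 + (3)·R1: [0, -24, -4, -6]
R3 ← R3 − (1/4)·R1: [0, -3, -1/2, -3/4]
R3 ← R3 − (1/8)·R2: [0, 0, 0, 0]
Echelon form has 2 nonzero rows, so rank(M) = 2.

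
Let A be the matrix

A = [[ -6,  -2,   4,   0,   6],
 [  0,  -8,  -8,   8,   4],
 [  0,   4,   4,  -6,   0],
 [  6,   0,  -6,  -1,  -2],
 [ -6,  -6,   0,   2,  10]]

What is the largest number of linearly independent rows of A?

3

Row reduce to echelon form.
R4 ← R4 + R1: [0, -2, -2, -1, 4]
R5 ← R5 − R1: [0, -4, -4, 2, 4]
R3 ← R3 + (1/2)·R2: [0, 0, 0, -2, 2]
R4 ← R4 − (1/4)·R2: [0, 0, 0, -3, 3]
R5 ← R5 − (1/2)·R2: [0, 0, 0, -2, 2]
R4 ← R4 − (3/2)·R3: [0, 0, 0, 0, 0]
R5 ← R5 − R3: [0, 0, 0, 0, 0]
Echelon form has 3 nonzero rows, so rank(A) = 3.
The rank gives the maximum number of linearly independent rows: 3.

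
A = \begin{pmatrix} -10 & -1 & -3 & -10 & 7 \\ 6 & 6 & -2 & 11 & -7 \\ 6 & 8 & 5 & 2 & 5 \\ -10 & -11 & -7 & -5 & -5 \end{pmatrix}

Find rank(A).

Row reduce to echelon form.
R2 ← R2 + (3/5)·R1: [0, 27/5, -19/5, 5, -14/5]
R3 ← R3 + (3/5)·R1: [0, 37/5, 16/5, -4, 46/5]
R4 ← R4 − R1: [0, -10, -4, 5, -12]
R3 ← R3 − (37/27)·R2: [0, 0, 227/27, -293/27, 352/27]
R4 ← R4 + (50/27)·R2: [0, 0, -298/27, 385/27, -464/27]
R4 ← R4 + (298/227)·R3: [0, 0, 0, 3/227, -16/227]
Echelon form has 4 nonzero rows, so rank(A) = 4.

4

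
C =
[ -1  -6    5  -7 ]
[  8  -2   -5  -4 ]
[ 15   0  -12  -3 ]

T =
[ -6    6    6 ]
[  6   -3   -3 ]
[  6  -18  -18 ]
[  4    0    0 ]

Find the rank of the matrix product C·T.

First compute CT:
[[-28, -78, -78],
 [-106, 144, 144],
 [-174, 306, 306]]
Now row reduce the product.
R2 ← R2 − (53/14)·R1: [0, 3075/7, 3075/7]
R3 ← R3 − (87/14)·R1: [0, 5535/7, 5535/7]
R3 ← R3 − (9/5)·R2: [0, 0, 0]
2 nonzero rows, so rank(CT) = 2.

2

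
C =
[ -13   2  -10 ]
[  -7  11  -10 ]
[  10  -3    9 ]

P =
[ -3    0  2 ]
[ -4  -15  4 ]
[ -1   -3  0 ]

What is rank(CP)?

3

First compute CP:
[[ 41,   0, -18],
 [-13, -135,  30],
 [-27,  18,   8]]
Now row reduce the product.
R2 ← R2 + (13/41)·R1: [0, -135, 996/41]
R3 ← R3 + (27/41)·R1: [0, 18, -158/41]
R3 ← R3 + (2/15)·R2: [0, 0, -126/205]
3 nonzero rows, so rank(CP) = 3.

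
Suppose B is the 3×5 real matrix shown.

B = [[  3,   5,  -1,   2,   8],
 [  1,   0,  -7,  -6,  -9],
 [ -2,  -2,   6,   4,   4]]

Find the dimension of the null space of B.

3

Row reduce to echelon form.
R2 ← R2 − (1/3)·R1: [0, -5/3, -20/3, -20/3, -35/3]
R3 ← R3 + (2/3)·R1: [0, 4/3, 16/3, 16/3, 28/3]
R3 ← R3 + (4/5)·R2: [0, 0, 0, 0, 0]
2 nonzero rows, so rank(B) = 2.
B has 5 columns; by rank–nullity, nullity = 5 − 2 = 3.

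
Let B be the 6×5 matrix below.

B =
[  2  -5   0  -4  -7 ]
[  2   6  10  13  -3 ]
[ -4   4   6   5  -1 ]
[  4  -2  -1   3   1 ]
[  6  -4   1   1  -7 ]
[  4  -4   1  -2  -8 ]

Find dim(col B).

5

Row reduce to echelon form.
R2 ← R2 − R1: [0, 11, 10, 17, 4]
R3 ← R3 + (2)·R1: [0, -6, 6, -3, -15]
R4 ← R4 − (2)·R1: [0, 8, -1, 11, 15]
R5 ← R5 − (3)·R1: [0, 11, 1, 13, 14]
R6 ← R6 − (2)·R1: [0, 6, 1, 6, 6]
R3 ← R3 + (6/11)·R2: [0, 0, 126/11, 69/11, -141/11]
R4 ← R4 − (8/11)·R2: [0, 0, -91/11, -15/11, 133/11]
R5 ← R5 − R2: [0, 0, -9, -4, 10]
R6 ← R6 − (6/11)·R2: [0, 0, -49/11, -36/11, 42/11]
R4 ← R4 + (13/18)·R3: [0, 0, 0, 19/6, 17/6]
R5 ← R5 + (11/14)·R3: [0, 0, 0, 13/14, -1/14]
R6 ← R6 + (7/18)·R3: [0, 0, 0, -5/6, -7/6]
R5 ← R5 − (39/133)·R4: [0, 0, 0, 0, -120/133]
R6 ← R6 + (5/19)·R4: [0, 0, 0, 0, -8/19]
R6 ← R6 − (7/15)·R5: [0, 0, 0, 0, 0]
Echelon form has 5 nonzero rows, so rank(B) = 5.
The column space has dimension equal to the rank: 5.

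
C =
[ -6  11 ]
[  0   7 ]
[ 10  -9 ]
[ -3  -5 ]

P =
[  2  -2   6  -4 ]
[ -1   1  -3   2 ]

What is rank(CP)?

First compute CP:
[[-23,  23, -69,  46],
 [ -7,   7, -21,  14],
 [ 29, -29,  87, -58],
 [ -1,   1,  -3,   2]]
Now row reduce the product.
R2 ← R2 − (7/23)·R1: [0, 0, 0, 0]
R3 ← R3 + (29/23)·R1: [0, 0, 0, 0]
R4 ← R4 − (1/23)·R1: [0, 0, 0, 0]
1 nonzero row, so rank(CP) = 1.

1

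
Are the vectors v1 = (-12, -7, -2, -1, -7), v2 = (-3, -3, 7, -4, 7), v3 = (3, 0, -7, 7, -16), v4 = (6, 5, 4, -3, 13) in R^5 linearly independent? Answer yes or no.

no

Form the matrix with these vectors as rows and row reduce.
R2 ← R2 − (1/4)·R1: [0, -5/4, 15/2, -15/4, 35/4]
R3 ← R3 + (1/4)·R1: [0, -7/4, -15/2, 27/4, -71/4]
R4 ← R4 + (1/2)·R1: [0, 3/2, 3, -7/2, 19/2]
R3 ← R3 − (7/5)·R2: [0, 0, -18, 12, -30]
R4 ← R4 + (6/5)·R2: [0, 0, 12, -8, 20]
R4 ← R4 + (2/3)·R3: [0, 0, 0, 0, 0]
3 nonzero rows, so the 4 vectors span a space of dimension 3.
Since 3 < 4, the vectors are linearly dependent.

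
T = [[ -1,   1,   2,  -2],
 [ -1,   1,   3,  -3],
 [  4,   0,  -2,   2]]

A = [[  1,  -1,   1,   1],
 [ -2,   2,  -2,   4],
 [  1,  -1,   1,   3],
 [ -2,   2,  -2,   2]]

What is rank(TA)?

2

First compute TA:
[[  3,  -3,   3,   5],
 [  6,  -6,   6,   6],
 [ -2,   2,  -2,   2]]
Now row reduce the product.
R2 ← R2 − (2)·R1: [0, 0, 0, -4]
R3 ← R3 + (2/3)·R1: [0, 0, 0, 16/3]
R3 ← R3 + (4/3)·R2: [0, 0, 0, 0]
2 nonzero rows, so rank(TA) = 2.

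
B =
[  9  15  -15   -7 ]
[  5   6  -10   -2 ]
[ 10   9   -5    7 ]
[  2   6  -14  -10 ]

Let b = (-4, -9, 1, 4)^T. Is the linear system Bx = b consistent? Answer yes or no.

Row reduce the augmented matrix [B | b].
R2 ← R2 − (5/9)·R1: [0, -7/3, -5/3, 17/9, -61/9]
R3 ← R3 − (10/9)·R1: [0, -23/3, 35/3, 133/9, 49/9]
R4 ← R4 − (2/9)·R1: [0, 8/3, -32/3, -76/9, 44/9]
R3 ← R3 − (23/7)·R2: [0, 0, 120/7, 60/7, 194/7]
R4 ← R4 + (8/7)·R2: [0, 0, -88/7, -44/7, -20/7]
R4 ← R4 + (11/15)·R3: [0, 0, 0, 0, 262/15]
The echelon form has 4 nonzero rows; the last pivot sits in the augmented column, so rank(B) = 3 but rank([B|b]) = 4.
Since the ranks differ, the system is inconsistent.

no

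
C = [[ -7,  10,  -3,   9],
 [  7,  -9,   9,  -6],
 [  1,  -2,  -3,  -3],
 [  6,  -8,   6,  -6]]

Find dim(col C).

Row reduce to echelon form.
R2 ← R2 + R1: [0, 1, 6, 3]
R3 ← R3 + (1/7)·R1: [0, -4/7, -24/7, -12/7]
R4 ← R4 + (6/7)·R1: [0, 4/7, 24/7, 12/7]
R3 ← R3 + (4/7)·R2: [0, 0, 0, 0]
R4 ← R4 − (4/7)·R2: [0, 0, 0, 0]
Echelon form has 2 nonzero rows, so rank(C) = 2.
The column space has dimension equal to the rank: 2.

2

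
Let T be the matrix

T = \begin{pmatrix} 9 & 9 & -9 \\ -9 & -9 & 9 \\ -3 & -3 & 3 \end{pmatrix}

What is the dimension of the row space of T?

Row reduce to echelon form.
R2 ← R2 + R1: [0, 0, 0]
R3 ← R3 + (1/3)·R1: [0, 0, 0]
Echelon form has 1 nonzero row, so rank(T) = 1.
The row space has dimension equal to the rank: 1.

1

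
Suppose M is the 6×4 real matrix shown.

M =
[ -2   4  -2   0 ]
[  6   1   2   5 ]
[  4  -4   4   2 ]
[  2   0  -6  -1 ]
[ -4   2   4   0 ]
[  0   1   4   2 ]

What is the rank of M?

3

Row reduce to echelon form.
R2 ← R2 + (3)·R1: [0, 13, -4, 5]
R3 ← R3 + (2)·R1: [0, 4, 0, 2]
R4 ← R4 + R1: [0, 4, -8, -1]
R5 ← R5 − (2)·R1: [0, -6, 8, 0]
R3 ← R3 − (4/13)·R2: [0, 0, 16/13, 6/13]
R4 ← R4 − (4/13)·R2: [0, 0, -88/13, -33/13]
R5 ← R5 + (6/13)·R2: [0, 0, 80/13, 30/13]
R6 ← R6 − (1/13)·R2: [0, 0, 56/13, 21/13]
R4 ← R4 + (11/2)·R3: [0, 0, 0, 0]
R5 ← R5 − (5)·R3: [0, 0, 0, 0]
R6 ← R6 − (7/2)·R3: [0, 0, 0, 0]
Echelon form has 3 nonzero rows, so rank(M) = 3.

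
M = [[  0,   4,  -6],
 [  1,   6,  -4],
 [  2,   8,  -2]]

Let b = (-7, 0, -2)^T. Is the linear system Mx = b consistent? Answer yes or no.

no

Row reduce the augmented matrix [M | b].
Swap R1 ↔ R2
R3 ← R3 − (2)·R1: [0, -4, 6, -2]
R3 ← R3 + R2: [0, 0, 0, -9]
The echelon form has 3 nonzero rows; the last pivot sits in the augmented column, so rank(M) = 2 but rank([M|b]) = 3.
Since the ranks differ, the system is inconsistent.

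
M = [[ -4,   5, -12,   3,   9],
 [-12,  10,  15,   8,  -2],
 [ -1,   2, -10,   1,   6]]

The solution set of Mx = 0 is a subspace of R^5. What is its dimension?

2

Row reduce to echelon form.
R2 ← R2 − (3)·R1: [0, -5, 51, -1, -29]
R3 ← R3 − (1/4)·R1: [0, 3/4, -7, 1/4, 15/4]
R3 ← R3 + (3/20)·R2: [0, 0, 13/20, 1/10, -3/5]
3 nonzero rows, so rank(M) = 3.
M has 5 columns; by rank–nullity, nullity = 5 − 3 = 2.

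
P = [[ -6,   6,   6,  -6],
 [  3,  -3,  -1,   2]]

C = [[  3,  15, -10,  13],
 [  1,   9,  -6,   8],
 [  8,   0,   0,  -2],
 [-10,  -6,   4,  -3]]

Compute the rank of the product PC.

First compute PC:
[[ 96,   0,   0, -24],
 [-22,   6,  -4,  11]]
Now row reduce the product.
R2 ← R2 + (11/48)·R1: [0, 6, -4, 11/2]
2 nonzero rows, so rank(PC) = 2.

2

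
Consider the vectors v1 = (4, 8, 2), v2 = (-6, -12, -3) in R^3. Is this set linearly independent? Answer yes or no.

no

Form the matrix with these vectors as rows and row reduce.
R2 ← R2 + (3/2)·R1: [0, 0, 0]
1 nonzero row, so the 2 vectors span a space of dimension 1.
Since 1 < 2, the vectors are linearly dependent.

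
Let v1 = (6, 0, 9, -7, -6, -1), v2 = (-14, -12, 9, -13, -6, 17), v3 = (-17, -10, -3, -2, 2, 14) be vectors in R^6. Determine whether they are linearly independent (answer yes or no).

Form the matrix with these vectors as rows and row reduce.
R2 ← R2 + (7/3)·R1: [0, -12, 30, -88/3, -20, 44/3]
R3 ← R3 + (17/6)·R1: [0, -10, 45/2, -131/6, -15, 67/6]
R3 ← R3 − (5/6)·R2: [0, 0, -5/2, 47/18, 5/3, -19/18]
3 nonzero rows, so the 3 vectors span a space of dimension 3.
Since 3 = 3, the vectors are linearly independent.

yes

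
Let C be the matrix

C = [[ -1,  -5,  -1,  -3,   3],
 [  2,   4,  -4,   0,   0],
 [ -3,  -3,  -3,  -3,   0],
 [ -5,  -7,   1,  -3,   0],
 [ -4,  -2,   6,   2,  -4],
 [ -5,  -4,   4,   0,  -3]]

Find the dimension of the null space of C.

Row reduce to echelon form.
R2 ← R2 + (2)·R1: [0, -6, -6, -6, 6]
R3 ← R3 − (3)·R1: [0, 12, 0, 6, -9]
R4 ← R4 − (5)·R1: [0, 18, 6, 12, -15]
R5 ← R5 − (4)·R1: [0, 18, 10, 14, -16]
R6 ← R6 − (5)·R1: [0, 21, 9, 15, -18]
R3 ← R3 + (2)·R2: [0, 0, -12, -6, 3]
R4 ← R4 + (3)·R2: [0, 0, -12, -6, 3]
R5 ← R5 + (3)·R2: [0, 0, -8, -4, 2]
R6 ← R6 + (7/2)·R2: [0, 0, -12, -6, 3]
R4 ← R4 − R3: [0, 0, 0, 0, 0]
R5 ← R5 − (2/3)·R3: [0, 0, 0, 0, 0]
R6 ← R6 − R3: [0, 0, 0, 0, 0]
3 nonzero rows, so rank(C) = 3.
C has 5 columns; by rank–nullity, nullity = 5 − 3 = 2.

2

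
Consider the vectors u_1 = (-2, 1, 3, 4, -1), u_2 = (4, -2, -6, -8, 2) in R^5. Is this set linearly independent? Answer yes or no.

no

Form the matrix with these vectors as rows and row reduce.
R2 ← R2 + (2)·R1: [0, 0, 0, 0, 0]
1 nonzero row, so the 2 vectors span a space of dimension 1.
Since 1 < 2, the vectors are linearly dependent.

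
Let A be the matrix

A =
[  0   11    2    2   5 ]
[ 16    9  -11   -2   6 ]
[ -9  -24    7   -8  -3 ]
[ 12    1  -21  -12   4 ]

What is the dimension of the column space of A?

4

Row reduce to echelon form.
Swap R1 ↔ R2
R3 ← R3 + (9/16)·R1: [0, -303/16, 13/16, -73/8, 3/8]
R4 ← R4 − (3/4)·R1: [0, -23/4, -51/4, -21/2, -1/2]
R3 ← R3 + (303/176)·R2: [0, 0, 749/176, -125/22, 1581/176]
R4 ← R4 + (23/44)·R2: [0, 0, -515/44, -104/11, 93/44]
R4 ← R4 + (2060/749)·R3: [0, 0, 0, -18786/749, 20088/749]
Echelon form has 4 nonzero rows, so rank(A) = 4.
The column space has dimension equal to the rank: 4.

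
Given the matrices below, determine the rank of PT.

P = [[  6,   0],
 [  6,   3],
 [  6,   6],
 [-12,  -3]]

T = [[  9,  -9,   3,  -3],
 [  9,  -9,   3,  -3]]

1

First compute PT:
[[ 54, -54,  18, -18],
 [ 81, -81,  27, -27],
 [108, -108,  36, -36],
 [-135, 135, -45,  45]]
Now row reduce the product.
R2 ← R2 − (3/2)·R1: [0, 0, 0, 0]
R3 ← R3 − (2)·R1: [0, 0, 0, 0]
R4 ← R4 + (5/2)·R1: [0, 0, 0, 0]
1 nonzero row, so rank(PT) = 1.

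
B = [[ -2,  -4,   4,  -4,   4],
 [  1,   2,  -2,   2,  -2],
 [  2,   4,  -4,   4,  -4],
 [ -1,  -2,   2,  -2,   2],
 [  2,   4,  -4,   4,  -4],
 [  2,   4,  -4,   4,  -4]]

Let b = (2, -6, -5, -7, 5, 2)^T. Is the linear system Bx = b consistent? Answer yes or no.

Row reduce the augmented matrix [B | b].
R2 ← R2 + (1/2)·R1: [0, 0, 0, 0, 0, -5]
R3 ← R3 + R1: [0, 0, 0, 0, 0, -3]
R4 ← R4 − (1/2)·R1: [0, 0, 0, 0, 0, -8]
R5 ← R5 + R1: [0, 0, 0, 0, 0, 7]
R6 ← R6 + R1: [0, 0, 0, 0, 0, 4]
R3 ← R3 − (3/5)·R2: [0, 0, 0, 0, 0, 0]
R4 ← R4 − (8/5)·R2: [0, 0, 0, 0, 0, 0]
R5 ← R5 + (7/5)·R2: [0, 0, 0, 0, 0, 0]
R6 ← R6 + (4/5)·R2: [0, 0, 0, 0, 0, 0]
The echelon form has 2 nonzero rows; the last pivot sits in the augmented column, so rank(B) = 1 but rank([B|b]) = 2.
Since the ranks differ, the system is inconsistent.

no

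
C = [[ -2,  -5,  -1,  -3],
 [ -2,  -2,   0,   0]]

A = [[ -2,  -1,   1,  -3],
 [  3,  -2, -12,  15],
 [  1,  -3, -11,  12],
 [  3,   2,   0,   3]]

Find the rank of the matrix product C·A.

2

First compute CA:
[[-21,   9,  69, -90],
 [ -2,   6,  22, -24]]
Now row reduce the product.
R2 ← R2 − (2/21)·R1: [0, 36/7, 108/7, -108/7]
2 nonzero rows, so rank(CA) = 2.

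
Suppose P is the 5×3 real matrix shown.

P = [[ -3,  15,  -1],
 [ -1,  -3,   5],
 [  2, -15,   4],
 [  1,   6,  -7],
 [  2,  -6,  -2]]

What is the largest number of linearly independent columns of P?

Row reduce to echelon form.
R2 ← R2 − (1/3)·R1: [0, -8, 16/3]
R3 ← R3 + (2/3)·R1: [0, -5, 10/3]
R4 ← R4 + (1/3)·R1: [0, 11, -22/3]
R5 ← R5 + (2/3)·R1: [0, 4, -8/3]
R3 ← R3 − (5/8)·R2: [0, 0, 0]
R4 ← R4 + (11/8)·R2: [0, 0, 0]
R5 ← R5 + (1/2)·R2: [0, 0, 0]
Echelon form has 2 nonzero rows, so rank(P) = 2.
The rank gives the maximum number of linearly independent columns: 2.

2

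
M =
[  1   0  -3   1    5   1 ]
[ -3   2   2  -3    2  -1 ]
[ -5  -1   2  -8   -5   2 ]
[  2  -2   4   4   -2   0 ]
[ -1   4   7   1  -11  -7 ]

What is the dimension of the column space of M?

Row reduce to echelon form.
R2 ← R2 + (3)·R1: [0, 2, -7, 0, 17, 2]
R3 ← R3 + (5)·R1: [0, -1, -13, -3, 20, 7]
R4 ← R4 − (2)·R1: [0, -2, 10, 2, -12, -2]
R5 ← R5 + R1: [0, 4, 4, 2, -6, -6]
R3 ← R3 + (1/2)·R2: [0, 0, -33/2, -3, 57/2, 8]
R4 ← R4 + R2: [0, 0, 3, 2, 5, 0]
R5 ← R5 − (2)·R2: [0, 0, 18, 2, -40, -10]
R4 ← R4 + (2/11)·R3: [0, 0, 0, 16/11, 112/11, 16/11]
R5 ← R5 + (12/11)·R3: [0, 0, 0, -14/11, -98/11, -14/11]
R5 ← R5 + (7/8)·R4: [0, 0, 0, 0, 0, 0]
Echelon form has 4 nonzero rows, so rank(M) = 4.
The column space has dimension equal to the rank: 4.

4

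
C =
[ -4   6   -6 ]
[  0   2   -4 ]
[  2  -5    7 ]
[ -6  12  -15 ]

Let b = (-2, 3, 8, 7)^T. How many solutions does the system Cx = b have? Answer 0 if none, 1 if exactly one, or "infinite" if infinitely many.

0

Row reduce the augmented matrix [C | b].
R3 ← R3 + (1/2)·R1: [0, -2, 4, 7]
R4 ← R4 − (3/2)·R1: [0, 3, -6, 10]
R3 ← R3 + R2: [0, 0, 0, 10]
R4 ← R4 − (3/2)·R2: [0, 0, 0, 11/2]
R4 ← R4 − (11/20)·R3: [0, 0, 0, 0]
The echelon form has 3 nonzero rows; the last pivot sits in the augmented column, so rank(C) = 2 but rank([C|b]) = 3.
Since the ranks differ, the system is inconsistent.
It has no solutions.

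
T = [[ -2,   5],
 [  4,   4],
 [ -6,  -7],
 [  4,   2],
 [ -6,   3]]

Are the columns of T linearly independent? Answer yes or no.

Row reduce T to echelon form.
R2 ← R2 + (2)·R1: [0, 14]
R3 ← R3 − (3)·R1: [0, -22]
R4 ← R4 + (2)·R1: [0, 12]
R5 ← R5 − (3)·R1: [0, -12]
R3 ← R3 + (11/7)·R2: [0, 0]
R4 ← R4 − (6/7)·R2: [0, 0]
R5 ← R5 + (6/7)·R2: [0, 0]
2 pivots among 2 columns.
Every column is a pivot column, so the columns are linearly independent.

yes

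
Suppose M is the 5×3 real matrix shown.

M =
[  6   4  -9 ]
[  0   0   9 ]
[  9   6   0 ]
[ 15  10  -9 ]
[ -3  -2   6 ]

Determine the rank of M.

Row reduce to echelon form.
R3 ← R3 − (3/2)·R1: [0, 0, 27/2]
R4 ← R4 − (5/2)·R1: [0, 0, 27/2]
R5 ← R5 + (1/2)·R1: [0, 0, 3/2]
R3 ← R3 − (3/2)·R2: [0, 0, 0]
R4 ← R4 − (3/2)·R2: [0, 0, 0]
R5 ← R5 − (1/6)·R2: [0, 0, 0]
Echelon form has 2 nonzero rows, so rank(M) = 2.

2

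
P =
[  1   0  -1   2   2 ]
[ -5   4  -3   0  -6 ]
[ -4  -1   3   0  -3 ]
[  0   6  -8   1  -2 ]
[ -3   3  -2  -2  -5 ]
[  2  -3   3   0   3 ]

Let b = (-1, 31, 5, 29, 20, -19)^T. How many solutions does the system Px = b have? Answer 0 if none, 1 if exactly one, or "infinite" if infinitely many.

infinite

Row reduce the augmented matrix [P | b].
R2 ← R2 + (5)·R1: [0, 4, -8, 10, 4, 26]
R3 ← R3 + (4)·R1: [0, -1, -1, 8, 5, 1]
R5 ← R5 + (3)·R1: [0, 3, -5, 4, 1, 17]
R6 ← R6 − (2)·R1: [0, -3, 5, -4, -1, -17]
R3 ← R3 + (1/4)·R2: [0, 0, -3, 21/2, 6, 15/2]
R4 ← R4 − (3/2)·R2: [0, 0, 4, -14, -8, -10]
R5 ← R5 − (3/4)·R2: [0, 0, 1, -7/2, -2, -5/2]
R6 ← R6 + (3/4)·R2: [0, 0, -1, 7/2, 2, 5/2]
R4 ← R4 + (4/3)·R3: [0, 0, 0, 0, 0, 0]
R5 ← R5 + (1/3)·R3: [0, 0, 0, 0, 0, 0]
R6 ← R6 − (1/3)·R3: [0, 0, 0, 0, 0, 0]
The echelon form has 3 nonzero rows, and every pivot lies in the first 5 columns, so rank(P) = rank([P|b]) = 3.
The system is consistent.
rank = 3 < 5 unknowns, so there are infinitely many solutions.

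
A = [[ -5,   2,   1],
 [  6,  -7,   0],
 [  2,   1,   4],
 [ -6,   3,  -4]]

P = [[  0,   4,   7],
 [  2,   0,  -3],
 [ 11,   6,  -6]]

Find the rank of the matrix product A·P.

2

First compute AP:
[[ 15, -14, -47],
 [-14,  24,  63],
 [ 46,  32, -13],
 [-38, -48, -27]]
Now row reduce the product.
R2 ← R2 + (14/15)·R1: [0, 164/15, 287/15]
R3 ← R3 − (46/15)·R1: [0, 1124/15, 1967/15]
R4 ← R4 + (38/15)·R1: [0, -1252/15, -2191/15]
R3 ← R3 − (281/41)·R2: [0, 0, 0]
R4 ← R4 + (313/41)·R2: [0, 0, 0]
2 nonzero rows, so rank(AP) = 2.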